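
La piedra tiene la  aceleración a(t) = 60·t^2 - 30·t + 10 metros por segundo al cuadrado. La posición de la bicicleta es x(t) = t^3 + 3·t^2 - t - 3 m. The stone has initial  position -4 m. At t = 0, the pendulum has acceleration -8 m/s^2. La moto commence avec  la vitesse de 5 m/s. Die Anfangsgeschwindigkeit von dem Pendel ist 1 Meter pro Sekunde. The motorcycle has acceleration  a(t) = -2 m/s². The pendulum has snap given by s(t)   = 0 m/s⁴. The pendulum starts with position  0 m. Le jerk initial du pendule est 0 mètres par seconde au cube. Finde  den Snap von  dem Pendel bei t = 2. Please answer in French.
Nous avons le snap s(t) = 0. En substituant t = 2: s(2) = 0.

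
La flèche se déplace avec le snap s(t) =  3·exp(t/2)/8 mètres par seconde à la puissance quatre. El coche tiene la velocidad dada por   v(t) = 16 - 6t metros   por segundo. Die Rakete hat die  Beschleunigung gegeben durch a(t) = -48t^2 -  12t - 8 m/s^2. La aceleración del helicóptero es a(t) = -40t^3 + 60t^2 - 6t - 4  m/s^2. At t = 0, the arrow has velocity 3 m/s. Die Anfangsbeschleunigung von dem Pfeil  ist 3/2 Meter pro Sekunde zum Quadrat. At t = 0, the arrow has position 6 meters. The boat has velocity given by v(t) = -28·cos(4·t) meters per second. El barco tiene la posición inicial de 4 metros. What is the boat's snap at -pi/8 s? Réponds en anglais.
Starting from velocity v(t) = -28·cos(4·t), we take 3 derivatives. Differentiating velocity, we get acceleration: a(t) = 112·sin(4·t). Differentiating acceleration, we get jerk: j(t) = 448·cos(4·t). Differentiating jerk, we get snap: s(t) = -1792·sin(4·t). Using s(t) = -1792·sin(4·t) and substituting t = -pi/8, we find s = 1792.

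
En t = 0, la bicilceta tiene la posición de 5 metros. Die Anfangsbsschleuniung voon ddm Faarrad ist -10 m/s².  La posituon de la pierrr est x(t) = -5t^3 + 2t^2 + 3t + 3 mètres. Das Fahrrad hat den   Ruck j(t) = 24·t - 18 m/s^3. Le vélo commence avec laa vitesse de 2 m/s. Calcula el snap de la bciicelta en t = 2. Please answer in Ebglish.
Starting from jerk j(t) = 24·t - 18, we take 1 derivative. Taking d/dt of j(t), we find s(t) = 24. From the given snap equation s(t) = 24, we substitute t = 2 to get s = 24.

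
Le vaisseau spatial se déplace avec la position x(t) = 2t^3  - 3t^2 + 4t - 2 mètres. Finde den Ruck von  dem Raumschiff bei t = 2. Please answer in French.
Nous devons dériver notre équation de la position x(t) = 2·t^3 - 3·t^2 + 4·t - 2 3 fois. En dérivant la position, nous obtenons la vitesse: v(t) = 6·t^2 - 6·t + 4. La dérivée de la vitesse donne l'accélération: a(t) = 12·t - 6. En prenant d/dt de a(t), nous trouvons j(t) = 12. De l'équation du jerk j(t) = 12, nous substituons t = 2 pour obtenir j = 12.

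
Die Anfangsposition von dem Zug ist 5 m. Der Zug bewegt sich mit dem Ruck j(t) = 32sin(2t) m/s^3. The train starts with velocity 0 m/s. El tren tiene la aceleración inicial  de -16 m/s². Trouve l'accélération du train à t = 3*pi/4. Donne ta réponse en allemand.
Ausgehend von dem Ruck j(t) = 32·sin(2·t), nehmen wir 1 Stammfunktion. Mit ∫j(t)dt und Anwendung von a(0) = -16, finden wir a(t) = -16·cos(2·t). Wir haben die Beschleunigung a(t) = -16·cos(2·t). Durch Einsetzen von t = 3*pi/4: a(3*pi/4) = 0.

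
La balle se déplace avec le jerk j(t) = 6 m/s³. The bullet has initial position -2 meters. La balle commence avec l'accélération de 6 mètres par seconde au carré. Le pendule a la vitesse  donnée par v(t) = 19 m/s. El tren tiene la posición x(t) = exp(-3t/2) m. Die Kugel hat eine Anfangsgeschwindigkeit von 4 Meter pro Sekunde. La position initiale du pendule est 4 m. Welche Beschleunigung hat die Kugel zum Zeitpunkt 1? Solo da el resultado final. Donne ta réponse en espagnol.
La respuesta es 12.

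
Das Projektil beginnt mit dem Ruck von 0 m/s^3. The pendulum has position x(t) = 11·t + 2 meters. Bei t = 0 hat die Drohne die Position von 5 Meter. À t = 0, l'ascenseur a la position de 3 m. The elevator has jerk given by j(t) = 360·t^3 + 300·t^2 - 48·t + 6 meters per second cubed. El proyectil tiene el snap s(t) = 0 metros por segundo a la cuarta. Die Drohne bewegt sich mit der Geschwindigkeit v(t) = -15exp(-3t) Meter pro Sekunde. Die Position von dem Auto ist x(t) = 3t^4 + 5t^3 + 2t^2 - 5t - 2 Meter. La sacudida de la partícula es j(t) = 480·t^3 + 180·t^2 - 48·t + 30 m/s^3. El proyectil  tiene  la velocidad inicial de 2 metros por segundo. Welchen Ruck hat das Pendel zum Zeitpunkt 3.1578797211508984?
Wir müssen unsere Gleichung für die Position x(t) = 11·t + 2 3-mal ableiten. Mit d/dt von x(t) finden wir v(t) = 11. Durch Ableiten von der Geschwindigkeit erhalten wir die Beschleunigung: a(t) = 0. Mit d/dt von a(t) finden wir j(t) = 0. Wir haben den Ruck j(t) = 0. Durch Einsetzen von t = 3.1578797211508984: j(3.1578797211508984) = 0.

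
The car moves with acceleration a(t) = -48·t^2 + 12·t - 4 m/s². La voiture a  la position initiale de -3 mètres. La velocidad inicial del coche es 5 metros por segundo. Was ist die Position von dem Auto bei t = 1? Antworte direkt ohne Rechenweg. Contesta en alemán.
x(1) = -2.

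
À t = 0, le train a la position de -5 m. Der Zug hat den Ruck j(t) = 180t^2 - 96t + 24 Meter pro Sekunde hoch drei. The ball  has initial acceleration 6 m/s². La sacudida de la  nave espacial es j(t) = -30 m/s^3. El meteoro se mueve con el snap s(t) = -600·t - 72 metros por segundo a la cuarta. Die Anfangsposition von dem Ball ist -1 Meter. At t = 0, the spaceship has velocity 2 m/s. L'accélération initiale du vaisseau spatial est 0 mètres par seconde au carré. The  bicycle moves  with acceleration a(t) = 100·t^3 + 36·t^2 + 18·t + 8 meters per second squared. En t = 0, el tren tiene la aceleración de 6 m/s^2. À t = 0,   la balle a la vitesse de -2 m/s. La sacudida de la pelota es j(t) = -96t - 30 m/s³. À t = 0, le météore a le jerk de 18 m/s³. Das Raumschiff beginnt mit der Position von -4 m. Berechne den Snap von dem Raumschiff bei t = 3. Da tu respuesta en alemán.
Ausgehend von dem Ruck j(t) = -30, nehmen wir 1 Ableitung. Durch Ableiten von dem Ruck erhalten wir den Snap: s(t) = 0. Mit s(t) = 0 und Einsetzen von t = 3, finden wir s = 0.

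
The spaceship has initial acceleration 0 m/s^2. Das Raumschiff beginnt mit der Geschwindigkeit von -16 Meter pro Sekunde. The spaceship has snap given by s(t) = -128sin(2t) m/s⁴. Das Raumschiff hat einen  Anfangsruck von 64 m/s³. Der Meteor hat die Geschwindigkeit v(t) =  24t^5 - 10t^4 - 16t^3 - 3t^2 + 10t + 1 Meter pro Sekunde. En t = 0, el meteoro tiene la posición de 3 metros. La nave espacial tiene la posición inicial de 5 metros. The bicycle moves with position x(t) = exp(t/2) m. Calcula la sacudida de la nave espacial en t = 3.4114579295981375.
Necesitamos integrar nuestra ecuación del snap s(t) = -128·sin(2·t) 1 vez. La integral del snap, con j(0) = 64, da la sacudida: j(t) = 64·cos(2·t). Tenemos la sacudida j(t) = 64·cos(2·t). Sustituyendo t = 3.4114579295981375: j(3.4114579295981375) = 54.9022197204782.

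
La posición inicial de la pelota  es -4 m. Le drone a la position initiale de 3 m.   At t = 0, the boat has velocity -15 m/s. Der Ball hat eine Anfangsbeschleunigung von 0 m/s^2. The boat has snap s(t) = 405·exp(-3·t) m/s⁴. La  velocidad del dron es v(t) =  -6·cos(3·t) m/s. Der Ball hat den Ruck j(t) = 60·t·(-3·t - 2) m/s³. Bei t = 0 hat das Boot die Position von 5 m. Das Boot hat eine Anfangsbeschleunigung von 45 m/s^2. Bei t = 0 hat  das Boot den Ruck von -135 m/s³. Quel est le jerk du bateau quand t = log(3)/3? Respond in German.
Wir müssen unsere Gleichung für den Snap s(t) = 405·exp(-3·t) 1-mal integrieren. Die Stammfunktion von dem Snap ist der Ruck. Mit j(0) = -135 erhalten wir j(t) = -135·exp(-3·t). Aus der Gleichung für den Ruck j(t) = -135·exp(-3·t), setzen wir t = log(3)/3 ein und erhalten j = -45.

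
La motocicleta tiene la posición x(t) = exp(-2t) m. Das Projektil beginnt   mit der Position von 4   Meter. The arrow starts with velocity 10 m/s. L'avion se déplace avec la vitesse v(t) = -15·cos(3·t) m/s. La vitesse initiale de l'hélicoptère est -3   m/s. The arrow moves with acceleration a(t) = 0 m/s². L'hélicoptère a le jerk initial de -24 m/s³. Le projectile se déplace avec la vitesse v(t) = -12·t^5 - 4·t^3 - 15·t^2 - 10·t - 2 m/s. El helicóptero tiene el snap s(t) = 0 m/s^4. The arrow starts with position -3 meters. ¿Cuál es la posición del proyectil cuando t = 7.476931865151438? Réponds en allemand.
Wir müssen unsere Gleichung für die Geschwindigkeit v(t) = -12·t^5 - 4·t^3 - 15·t^2 - 10·t - 2 1-mal integrieren. Mit ∫v(t)dt und Anwendung von x(0) = 4, finden wir x(t) = -2·t^6 - t^4 - 5·t^3 - 5·t^2 - 2·t + 4. Mit x(t) = -2·t^6 - t^4 - 5·t^3 - 5·t^2 - 2·t + 4 und Einsetzen von t = 7.476931865151438, finden wir x = -354944.086089363.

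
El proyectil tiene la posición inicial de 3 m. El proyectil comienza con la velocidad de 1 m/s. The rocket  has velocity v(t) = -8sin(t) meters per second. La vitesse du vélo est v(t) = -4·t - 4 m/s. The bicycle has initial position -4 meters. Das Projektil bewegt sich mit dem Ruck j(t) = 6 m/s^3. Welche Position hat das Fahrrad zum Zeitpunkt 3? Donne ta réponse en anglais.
To solve this, we need to take 1 antiderivative of our velocity equation v(t) = -4·t - 4. Integrating velocity and using the initial condition x(0) = -4, we get x(t) = -2·t^2 - 4·t - 4. From the given position equation x(t) = -2·t^2 - 4·t - 4, we substitute t = 3 to get x = -34.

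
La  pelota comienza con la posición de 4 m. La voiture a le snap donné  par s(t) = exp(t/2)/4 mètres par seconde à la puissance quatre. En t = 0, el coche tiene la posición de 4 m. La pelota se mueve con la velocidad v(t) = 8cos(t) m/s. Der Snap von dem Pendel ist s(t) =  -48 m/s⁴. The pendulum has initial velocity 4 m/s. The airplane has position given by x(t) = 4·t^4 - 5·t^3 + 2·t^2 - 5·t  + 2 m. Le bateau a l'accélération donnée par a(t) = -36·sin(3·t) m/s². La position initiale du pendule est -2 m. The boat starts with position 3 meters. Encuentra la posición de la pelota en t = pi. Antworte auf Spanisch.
Necesitamos integrar nuestra ecuación de la velocidad v(t) = 8·cos(t) 1 vez. Tomando ∫v(t)dt y aplicando x(0) = 4, encontramos x(t) = 8·sin(t) + 4. De la ecuación de la posición x(t) = 8·sin(t) + 4, sustituimos t = pi para obtener x = 4.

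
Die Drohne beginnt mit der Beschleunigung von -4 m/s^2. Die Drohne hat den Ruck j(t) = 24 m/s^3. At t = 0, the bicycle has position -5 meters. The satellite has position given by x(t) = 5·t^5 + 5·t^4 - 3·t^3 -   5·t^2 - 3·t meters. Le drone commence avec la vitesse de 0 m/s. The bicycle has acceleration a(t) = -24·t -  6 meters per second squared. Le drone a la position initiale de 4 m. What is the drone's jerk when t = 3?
From the given jerk equation j(t) = 24, we substitute t = 3 to get j = 24.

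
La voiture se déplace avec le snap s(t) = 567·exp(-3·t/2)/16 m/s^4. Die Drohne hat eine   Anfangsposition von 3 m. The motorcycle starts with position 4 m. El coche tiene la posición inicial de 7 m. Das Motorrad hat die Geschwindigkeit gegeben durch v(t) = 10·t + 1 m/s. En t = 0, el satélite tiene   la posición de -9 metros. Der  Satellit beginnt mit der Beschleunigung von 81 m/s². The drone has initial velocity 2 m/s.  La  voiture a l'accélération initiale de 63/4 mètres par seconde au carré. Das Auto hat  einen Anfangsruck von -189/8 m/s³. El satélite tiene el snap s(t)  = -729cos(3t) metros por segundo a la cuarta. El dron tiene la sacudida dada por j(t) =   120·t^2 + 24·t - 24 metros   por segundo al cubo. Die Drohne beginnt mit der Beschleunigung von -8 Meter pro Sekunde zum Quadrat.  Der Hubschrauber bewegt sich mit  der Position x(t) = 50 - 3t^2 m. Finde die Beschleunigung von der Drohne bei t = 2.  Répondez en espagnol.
Partiendo de la sacudida j(t) = 120·t^2 + 24·t - 24, tomamos 1 antiderivada. Tomando ∫j(t)dt y aplicando a(0) = -8, encontramos a(t) = 40·t^3 + 12·t^2 - 24·t - 8. Tenemos la aceleración a(t) = 40·t^3 + 12·t^2 - 24·t - 8. Sustituyendo t = 2: a(2) = 312.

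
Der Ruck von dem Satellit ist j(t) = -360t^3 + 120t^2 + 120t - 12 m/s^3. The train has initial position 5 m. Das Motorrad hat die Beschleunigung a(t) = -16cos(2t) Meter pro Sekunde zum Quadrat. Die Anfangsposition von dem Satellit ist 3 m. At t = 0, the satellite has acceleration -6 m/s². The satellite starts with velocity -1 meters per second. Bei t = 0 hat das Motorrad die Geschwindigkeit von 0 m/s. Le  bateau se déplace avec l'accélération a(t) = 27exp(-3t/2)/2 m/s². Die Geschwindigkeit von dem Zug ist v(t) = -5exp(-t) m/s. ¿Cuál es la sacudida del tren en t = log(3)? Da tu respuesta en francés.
Pour résoudre ceci, nous devons prendre 2 dérivées de notre équation de la vitesse v(t) = -5·exp(-t). En prenant d/dt de v(t), nous trouvons a(t) = 5·exp(-t). En prenant d/dt de a(t), nous trouvons j(t) = -5·exp(-t). En utilisant j(t) = -5·exp(-t) et en substituant t = log(3), nous trouvons j = -5/3.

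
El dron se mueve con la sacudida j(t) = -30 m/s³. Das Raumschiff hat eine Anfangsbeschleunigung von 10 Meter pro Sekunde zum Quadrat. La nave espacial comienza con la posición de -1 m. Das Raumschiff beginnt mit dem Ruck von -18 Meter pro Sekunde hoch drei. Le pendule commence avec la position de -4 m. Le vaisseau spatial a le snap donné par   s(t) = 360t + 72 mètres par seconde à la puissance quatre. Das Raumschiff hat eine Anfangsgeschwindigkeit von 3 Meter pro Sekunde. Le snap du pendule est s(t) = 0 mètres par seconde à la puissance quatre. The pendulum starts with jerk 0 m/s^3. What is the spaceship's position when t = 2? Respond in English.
To find the answer, we compute 4 antiderivatives of s(t) = 360·t + 72. Finding the integral of s(t) and using j(0) = -18: j(t) = 180·t^2 + 72·t - 18. The integral of jerk is acceleration. Using a(0) = 10, we get a(t) = 60·t^3 + 36·t^2 - 18·t + 10. Integrating acceleration and using the initial condition v(0) = 3, we get v(t) = 15·t^4 + 12·t^3 - 9·t^2 + 10·t + 3. The antiderivative of velocity, with x(0) = -1, gives position: x(t) = 3·t^5 + 3·t^4 - 3·t^3 + 5·t^2 + 3·t - 1. We have position x(t) = 3·t^5 + 3·t^4 - 3·t^3 + 5·t^2 + 3·t - 1. Substituting t = 2: x(2) = 145.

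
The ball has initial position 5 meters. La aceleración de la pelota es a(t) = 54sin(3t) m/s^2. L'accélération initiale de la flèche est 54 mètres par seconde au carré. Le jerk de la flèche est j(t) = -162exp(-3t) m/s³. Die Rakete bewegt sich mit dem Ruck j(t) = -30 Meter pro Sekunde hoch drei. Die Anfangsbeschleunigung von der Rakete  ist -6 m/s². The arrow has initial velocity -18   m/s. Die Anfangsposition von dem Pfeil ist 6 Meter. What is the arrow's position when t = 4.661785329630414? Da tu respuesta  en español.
Debemos encontrar la antiderivada de nuestra ecuación de la sacudida j(t) = -162·exp(-3·t) 3 veces. La antiderivada de la sacudida, con a(0) = 54, da la aceleración: a(t) = 54·exp(-3·t). Tomando ∫a(t)dt y aplicando v(0) = -18, encontramos v(t) = -18·exp(-3·t). La antiderivada de la velocidad es la posición. Usando x(0) = 6, obtenemos x(t) = 6·exp(-3·t). Tenemos la posición x(t) = 6·exp(-3·t). Sustituyendo t = 4.661785329630414: x(4.661785329630414) = 0.00000506277138698283.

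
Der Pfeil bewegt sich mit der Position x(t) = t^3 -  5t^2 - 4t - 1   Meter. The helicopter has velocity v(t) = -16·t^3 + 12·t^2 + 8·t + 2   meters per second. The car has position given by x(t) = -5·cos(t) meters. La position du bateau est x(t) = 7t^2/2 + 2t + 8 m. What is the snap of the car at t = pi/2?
Starting from position x(t) = -5·cos(t), we take 4 derivatives. Differentiating position, we get velocity: v(t) = 5·sin(t). Taking d/dt of v(t), we find a(t) = 5·cos(t). Taking d/dt of a(t), we find j(t) = -5·sin(t). The derivative of jerk gives snap: s(t) = -5·cos(t). Using s(t) = -5·cos(t) and substituting t = pi/2, we find s = 0.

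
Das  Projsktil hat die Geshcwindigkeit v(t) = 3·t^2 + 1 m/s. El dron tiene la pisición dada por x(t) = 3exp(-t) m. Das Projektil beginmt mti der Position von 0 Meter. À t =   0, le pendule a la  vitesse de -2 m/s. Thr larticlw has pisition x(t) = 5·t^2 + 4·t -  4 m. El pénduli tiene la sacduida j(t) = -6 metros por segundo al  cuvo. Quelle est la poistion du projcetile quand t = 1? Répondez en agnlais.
To solve this, we need to take 1 antiderivative of our velocity equation v(t) = 3·t^2 + 1. The integral of velocity is position. Using x(0) = 0, we get x(t) = t^3 + t. From the given position equation x(t) = t^3 + t, we substitute t = 1 to get x = 2.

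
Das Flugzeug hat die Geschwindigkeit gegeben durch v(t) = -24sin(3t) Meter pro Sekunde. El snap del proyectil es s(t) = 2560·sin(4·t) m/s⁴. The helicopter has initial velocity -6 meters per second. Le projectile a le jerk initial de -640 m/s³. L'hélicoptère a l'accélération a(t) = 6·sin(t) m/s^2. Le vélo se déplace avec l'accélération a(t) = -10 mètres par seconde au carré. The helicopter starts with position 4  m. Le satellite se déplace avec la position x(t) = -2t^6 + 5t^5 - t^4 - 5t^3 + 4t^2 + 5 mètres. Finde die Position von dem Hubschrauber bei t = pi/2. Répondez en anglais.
To find the answer, we compute 2 antiderivatives of a(t) = 6·sin(t). The antiderivative of acceleration, with v(0) = -6, gives velocity: v(t) = -6·cos(t). The antiderivative of velocity, with x(0) = 4, gives position: x(t) = 4 - 6·sin(t). Using x(t) = 4 - 6·sin(t) and substituting t = pi/2, we find x = -2.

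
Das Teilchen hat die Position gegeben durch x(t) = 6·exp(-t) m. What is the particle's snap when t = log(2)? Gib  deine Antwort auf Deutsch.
Ausgehend von der Position x(t) = 6·exp(-t), nehmen wir 4 Ableitungen. Durch Ableiten von der Position erhalten wir die Geschwindigkeit: v(t) = -6·exp(-t). Mit d/dt von v(t) finden wir a(t) = 6·exp(-t). Die Ableitung von der Beschleunigung ergibt den Ruck: j(t) = -6·exp(-t). Mit d/dt von j(t) finden wir s(t) = 6·exp(-t). Wir haben den Snap s(t) = 6·exp(-t). Durch Einsetzen von t = log(2): s(log(2)) = 3.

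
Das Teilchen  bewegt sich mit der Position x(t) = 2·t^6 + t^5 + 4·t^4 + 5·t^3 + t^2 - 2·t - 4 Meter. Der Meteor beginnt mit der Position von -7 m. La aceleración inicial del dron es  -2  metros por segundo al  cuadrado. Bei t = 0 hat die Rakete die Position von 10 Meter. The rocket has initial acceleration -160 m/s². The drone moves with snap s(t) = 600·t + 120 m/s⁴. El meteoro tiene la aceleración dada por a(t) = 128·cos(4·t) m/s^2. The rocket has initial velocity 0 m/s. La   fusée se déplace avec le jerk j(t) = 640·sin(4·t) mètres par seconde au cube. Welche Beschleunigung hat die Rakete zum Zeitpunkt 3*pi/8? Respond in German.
Wir müssen unsere Gleichung für den Ruck j(t) = 640·sin(4·t) 1-mal integrieren. Mit ∫j(t)dt und Anwendung von a(0) = -160, finden wir a(t) = -160·cos(4·t). Wir haben die Beschleunigung a(t) = -160·cos(4·t). Durch Einsetzen von t = 3*pi/8: a(3*pi/8) = 0.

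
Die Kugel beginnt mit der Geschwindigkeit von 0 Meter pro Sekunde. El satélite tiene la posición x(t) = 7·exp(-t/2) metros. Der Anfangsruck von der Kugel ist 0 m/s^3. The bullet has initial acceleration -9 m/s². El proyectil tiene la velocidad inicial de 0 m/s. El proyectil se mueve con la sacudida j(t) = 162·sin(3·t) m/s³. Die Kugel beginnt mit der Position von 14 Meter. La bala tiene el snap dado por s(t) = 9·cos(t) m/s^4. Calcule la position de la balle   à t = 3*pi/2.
Nous devons trouver la primitive de notre équation du snap s(t) = 9·cos(t) 4 fois. En prenant ∫s(t)dt et en appliquant j(0) = 0, nous trouvons j(t) = 9·sin(t). En intégrant le jerk et en utilisant la condition initiale a(0) = -9, nous obtenons a(t) = -9·cos(t). L'intégrale de l'accélération est la vitesse. En utilisant v(0) = 0, nous obtenons v(t) = -9·sin(t). L'intégrale de la vitesse est la position. En utilisant x(0) = 14, nous obtenons x(t) = 9·cos(t) + 5. Nous avons la position x(t) = 9·cos(t) + 5. En substituant t = 3*pi/2: x(3*pi/2) = 5.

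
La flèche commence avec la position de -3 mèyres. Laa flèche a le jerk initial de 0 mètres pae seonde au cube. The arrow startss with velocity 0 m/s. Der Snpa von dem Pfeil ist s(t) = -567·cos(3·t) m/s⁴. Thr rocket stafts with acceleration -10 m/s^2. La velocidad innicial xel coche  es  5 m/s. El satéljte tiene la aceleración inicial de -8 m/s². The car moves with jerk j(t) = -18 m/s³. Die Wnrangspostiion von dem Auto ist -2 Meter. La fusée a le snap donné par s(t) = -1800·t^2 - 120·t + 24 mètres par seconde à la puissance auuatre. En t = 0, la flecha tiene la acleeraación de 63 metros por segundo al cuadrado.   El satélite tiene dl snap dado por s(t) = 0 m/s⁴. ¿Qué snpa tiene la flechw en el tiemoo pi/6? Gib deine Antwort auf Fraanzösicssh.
Nous avons le snap s(t) = -567·cos(3·t). En substituant t = pi/6: s(pi/6) = 0.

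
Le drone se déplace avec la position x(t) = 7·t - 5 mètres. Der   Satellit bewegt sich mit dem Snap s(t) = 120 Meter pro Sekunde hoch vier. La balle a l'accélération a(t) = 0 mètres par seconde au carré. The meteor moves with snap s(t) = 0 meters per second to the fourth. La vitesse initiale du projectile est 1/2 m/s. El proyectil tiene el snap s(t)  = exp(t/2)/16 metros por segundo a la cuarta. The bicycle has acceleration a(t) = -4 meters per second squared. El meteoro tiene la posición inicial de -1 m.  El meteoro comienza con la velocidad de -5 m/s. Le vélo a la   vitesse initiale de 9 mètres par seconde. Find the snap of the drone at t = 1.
Starting from position x(t) = 7·t - 5, we take 4 derivatives. Differentiating position, we get velocity: v(t) = 7. Differentiating velocity, we get acceleration: a(t) = 0. Differentiating acceleration, we get jerk: j(t) = 0. The derivative of jerk gives snap: s(t) = 0. From the given snap equation s(t) = 0, we substitute t = 1 to get s = 0.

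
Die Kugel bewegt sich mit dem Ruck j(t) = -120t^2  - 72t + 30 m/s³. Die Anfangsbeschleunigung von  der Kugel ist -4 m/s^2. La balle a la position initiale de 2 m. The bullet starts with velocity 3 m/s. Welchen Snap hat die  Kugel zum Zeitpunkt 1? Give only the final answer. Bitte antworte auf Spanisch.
El snap en t = 1 es s = -312.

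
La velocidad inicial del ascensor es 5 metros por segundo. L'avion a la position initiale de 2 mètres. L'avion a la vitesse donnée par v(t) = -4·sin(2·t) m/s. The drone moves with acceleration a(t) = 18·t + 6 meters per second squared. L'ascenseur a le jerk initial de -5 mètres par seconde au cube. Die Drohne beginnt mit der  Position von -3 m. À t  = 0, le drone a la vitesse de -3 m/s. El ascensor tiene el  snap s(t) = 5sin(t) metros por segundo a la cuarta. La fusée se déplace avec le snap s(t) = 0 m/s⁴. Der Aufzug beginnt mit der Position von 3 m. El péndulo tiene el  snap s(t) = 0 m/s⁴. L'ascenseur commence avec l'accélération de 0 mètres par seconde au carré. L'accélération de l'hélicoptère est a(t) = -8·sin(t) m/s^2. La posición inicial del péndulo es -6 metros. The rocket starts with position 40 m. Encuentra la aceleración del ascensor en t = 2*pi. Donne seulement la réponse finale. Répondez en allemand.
a(2*pi) = 0.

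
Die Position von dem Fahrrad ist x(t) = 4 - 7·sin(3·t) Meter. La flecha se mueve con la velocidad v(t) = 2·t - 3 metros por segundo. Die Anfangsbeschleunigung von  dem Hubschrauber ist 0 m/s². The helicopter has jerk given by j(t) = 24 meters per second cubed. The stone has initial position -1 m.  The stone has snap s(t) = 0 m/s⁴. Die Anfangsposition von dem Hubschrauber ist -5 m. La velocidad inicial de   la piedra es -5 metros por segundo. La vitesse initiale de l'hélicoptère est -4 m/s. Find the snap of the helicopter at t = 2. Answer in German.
Wir müssen unsere Gleichung für den Ruck j(t) = 24 1-mal ableiten. Durch Ableiten von dem Ruck erhalten wir den Snap: s(t) = 0. Wir haben den Snap s(t) = 0. Durch Einsetzen von t = 2: s(2) = 0.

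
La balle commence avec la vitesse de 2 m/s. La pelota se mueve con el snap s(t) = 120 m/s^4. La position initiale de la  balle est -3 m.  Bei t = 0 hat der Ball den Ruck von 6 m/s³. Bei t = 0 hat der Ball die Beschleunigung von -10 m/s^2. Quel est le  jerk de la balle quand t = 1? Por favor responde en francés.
Pour résoudre ceci, nous devons prendre 1 intégrale de notre équation du snap s(t) = 120. En intégrant le snap et en utilisant la condition initiale j(0) = 6, nous obtenons j(t) = 120·t + 6. De l'équation du jerk j(t) = 120·t + 6, nous substituons t = 1 pour obtenir j = 126.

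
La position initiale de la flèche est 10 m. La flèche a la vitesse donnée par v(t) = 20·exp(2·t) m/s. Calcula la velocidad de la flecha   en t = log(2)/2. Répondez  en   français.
Nous avons la vitesse v(t) = 20·exp(2·t). En substituant t = log(2)/2: v(log(2)/2) = 40.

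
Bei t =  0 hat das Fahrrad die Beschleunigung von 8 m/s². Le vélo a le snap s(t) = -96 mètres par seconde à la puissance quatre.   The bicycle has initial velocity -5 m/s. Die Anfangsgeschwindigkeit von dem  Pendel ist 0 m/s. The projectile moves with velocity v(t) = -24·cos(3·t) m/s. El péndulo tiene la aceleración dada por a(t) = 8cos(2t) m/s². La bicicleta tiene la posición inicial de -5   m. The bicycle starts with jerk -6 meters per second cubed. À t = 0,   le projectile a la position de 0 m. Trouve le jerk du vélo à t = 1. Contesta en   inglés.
To find the answer, we compute 1 antiderivative of s(t) = -96. Finding the integral of s(t) and using j(0) = -6: j(t) = -96·t - 6. From the given jerk equation j(t) = -96·t - 6, we substitute t = 1 to get j = -102.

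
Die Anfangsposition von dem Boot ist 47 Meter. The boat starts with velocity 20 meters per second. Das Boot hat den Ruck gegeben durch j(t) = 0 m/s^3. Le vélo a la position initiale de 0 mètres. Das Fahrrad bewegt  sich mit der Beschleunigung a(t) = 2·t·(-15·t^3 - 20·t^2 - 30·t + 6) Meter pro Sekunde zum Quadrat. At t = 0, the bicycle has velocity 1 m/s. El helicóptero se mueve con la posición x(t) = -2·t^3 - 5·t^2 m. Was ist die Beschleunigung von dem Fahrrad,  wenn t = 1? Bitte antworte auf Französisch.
De l'équation de l'accélération a(t) = 2·t·(-15·t^3 - 20·t^2 - 30·t + 6), nous substituons t = 1 pour obtenir a = -118.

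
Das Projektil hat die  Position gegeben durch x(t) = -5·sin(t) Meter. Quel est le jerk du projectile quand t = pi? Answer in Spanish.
Debemos derivar nuestra ecuación de la posición x(t) = -5·sin(t) 3 veces. Tomando d/dt de x(t), encontramos v(t) = -5·cos(t). Derivando la velocidad, obtenemos la aceleración: a(t) = 5·sin(t). Derivando la aceleración, obtenemos la sacudida: j(t) = 5·cos(t). Tenemos la sacudida j(t) = 5·cos(t). Sustituyendo t = pi: j(pi) = -5.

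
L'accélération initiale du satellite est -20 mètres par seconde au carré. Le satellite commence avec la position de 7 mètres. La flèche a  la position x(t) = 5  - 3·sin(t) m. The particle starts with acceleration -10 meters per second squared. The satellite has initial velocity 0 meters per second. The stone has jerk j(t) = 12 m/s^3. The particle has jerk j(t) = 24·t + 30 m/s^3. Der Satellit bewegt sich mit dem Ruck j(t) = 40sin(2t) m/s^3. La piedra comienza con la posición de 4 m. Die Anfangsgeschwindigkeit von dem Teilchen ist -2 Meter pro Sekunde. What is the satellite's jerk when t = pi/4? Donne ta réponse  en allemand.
Mit j(t) = 40·sin(2·t) und Einsetzen von t = pi/4, finden wir j = 40.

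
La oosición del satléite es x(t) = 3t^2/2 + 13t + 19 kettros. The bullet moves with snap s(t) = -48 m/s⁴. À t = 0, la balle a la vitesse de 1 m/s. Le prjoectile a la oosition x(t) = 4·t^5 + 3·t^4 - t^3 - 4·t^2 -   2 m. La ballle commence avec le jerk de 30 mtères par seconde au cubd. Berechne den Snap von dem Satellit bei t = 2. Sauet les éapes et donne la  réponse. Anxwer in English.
At t = 2, s = 0.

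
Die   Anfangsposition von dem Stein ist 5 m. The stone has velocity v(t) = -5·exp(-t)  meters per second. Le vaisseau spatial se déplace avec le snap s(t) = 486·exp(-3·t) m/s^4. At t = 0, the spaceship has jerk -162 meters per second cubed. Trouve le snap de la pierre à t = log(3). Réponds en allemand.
Wir müssen unsere Gleichung für die Geschwindigkeit v(t) = -5·exp(-t) 3-mal ableiten. Die Ableitung von der Geschwindigkeit ergibt die Beschleunigung: a(t) = 5·exp(-t). Die Ableitung von der Beschleunigung ergibt den Ruck: j(t) = -5·exp(-t). Die Ableitung von dem Ruck ergibt den Snap: s(t) = 5·exp(-t). Mit s(t) = 5·exp(-t) und Einsetzen von t = log(3), finden wir s = 5/3.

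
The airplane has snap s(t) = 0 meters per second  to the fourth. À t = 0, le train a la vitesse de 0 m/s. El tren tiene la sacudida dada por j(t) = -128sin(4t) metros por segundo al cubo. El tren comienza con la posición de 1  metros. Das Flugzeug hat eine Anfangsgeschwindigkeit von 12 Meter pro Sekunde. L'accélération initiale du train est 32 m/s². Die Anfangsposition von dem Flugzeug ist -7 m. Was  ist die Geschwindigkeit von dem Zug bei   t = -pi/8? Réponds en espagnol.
Necesitamos integrar nuestra ecuación de la sacudida j(t) = -128·sin(4·t) 2 veces. Integrando la sacudida y usando la condición inicial a(0) = 32, obtenemos a(t) = 32·cos(4·t). La antiderivada de la aceleración, con v(0) = 0, da la velocidad: v(t) = 8·sin(4·t). De la ecuación de la velocidad v(t) = 8·sin(4·t), sustituimos t = -pi/8 para obtener v = -8.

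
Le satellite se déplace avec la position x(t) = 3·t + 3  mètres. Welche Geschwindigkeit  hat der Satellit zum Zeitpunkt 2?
Wir müssen unsere Gleichung für die Position x(t) = 3·t + 3 1-mal ableiten. Mit d/dt von x(t) finden wir v(t) = 3. Mit v(t) = 3 und Einsetzen von t = 2, finden wir v = 3.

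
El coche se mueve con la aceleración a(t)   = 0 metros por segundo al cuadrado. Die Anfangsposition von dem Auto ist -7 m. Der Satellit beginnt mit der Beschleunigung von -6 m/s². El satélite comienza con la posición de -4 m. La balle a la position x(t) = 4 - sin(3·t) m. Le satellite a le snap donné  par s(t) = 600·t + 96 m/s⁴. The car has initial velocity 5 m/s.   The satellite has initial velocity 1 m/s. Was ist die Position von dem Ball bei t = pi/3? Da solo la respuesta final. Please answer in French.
La position à t = pi/3 est x = 4.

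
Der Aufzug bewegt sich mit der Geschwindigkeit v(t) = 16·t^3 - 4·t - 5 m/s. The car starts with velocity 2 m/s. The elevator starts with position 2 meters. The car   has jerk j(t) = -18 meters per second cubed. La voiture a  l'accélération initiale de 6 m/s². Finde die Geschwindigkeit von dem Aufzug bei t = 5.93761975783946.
Aus der Gleichung für die Geschwindigkeit v(t) = 16·t^3 - 4·t - 5, setzen wir t = 5.93761975783946 ein und erhalten v = 3320.57327152508.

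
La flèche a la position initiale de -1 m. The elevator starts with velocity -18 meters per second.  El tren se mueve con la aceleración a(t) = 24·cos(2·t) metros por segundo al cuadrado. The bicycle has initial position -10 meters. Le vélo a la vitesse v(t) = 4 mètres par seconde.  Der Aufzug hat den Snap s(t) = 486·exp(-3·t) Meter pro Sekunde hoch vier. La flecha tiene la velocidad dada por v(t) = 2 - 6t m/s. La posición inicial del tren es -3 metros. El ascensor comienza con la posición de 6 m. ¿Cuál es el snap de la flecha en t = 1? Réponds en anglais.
To solve this, we need to take 3 derivatives of our velocity equation v(t) = 2 - 6·t. The derivative of velocity gives acceleration: a(t) = -6. The derivative of acceleration gives jerk: j(t) = 0. Differentiating jerk, we get snap: s(t) = 0. We have snap s(t) = 0. Substituting t = 1: s(1) = 0.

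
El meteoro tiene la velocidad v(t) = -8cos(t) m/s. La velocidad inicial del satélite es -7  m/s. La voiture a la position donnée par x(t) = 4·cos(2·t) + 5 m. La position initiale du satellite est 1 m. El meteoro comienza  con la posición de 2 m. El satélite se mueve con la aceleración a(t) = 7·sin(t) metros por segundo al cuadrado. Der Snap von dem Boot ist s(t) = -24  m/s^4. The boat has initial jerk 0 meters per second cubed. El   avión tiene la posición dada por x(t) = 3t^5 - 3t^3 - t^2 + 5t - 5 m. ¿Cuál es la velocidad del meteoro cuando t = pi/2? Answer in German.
Mit v(t) = -8·cos(t) und Einsetzen von t = pi/2, finden wir v = 0.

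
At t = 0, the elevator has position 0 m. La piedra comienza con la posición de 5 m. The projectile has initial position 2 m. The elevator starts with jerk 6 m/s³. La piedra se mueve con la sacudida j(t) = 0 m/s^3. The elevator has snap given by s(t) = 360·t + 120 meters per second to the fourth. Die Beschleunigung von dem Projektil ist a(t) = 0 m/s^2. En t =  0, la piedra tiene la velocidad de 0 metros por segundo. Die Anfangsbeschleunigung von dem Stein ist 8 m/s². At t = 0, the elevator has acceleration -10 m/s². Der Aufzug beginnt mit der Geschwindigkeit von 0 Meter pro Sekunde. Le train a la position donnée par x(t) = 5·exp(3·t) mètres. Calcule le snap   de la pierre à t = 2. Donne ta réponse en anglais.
Starting from jerk j(t) = 0, we take 1 derivative. Taking d/dt of j(t), we find s(t) = 0. From the given snap equation s(t) = 0, we substitute t = 2 to get s = 0.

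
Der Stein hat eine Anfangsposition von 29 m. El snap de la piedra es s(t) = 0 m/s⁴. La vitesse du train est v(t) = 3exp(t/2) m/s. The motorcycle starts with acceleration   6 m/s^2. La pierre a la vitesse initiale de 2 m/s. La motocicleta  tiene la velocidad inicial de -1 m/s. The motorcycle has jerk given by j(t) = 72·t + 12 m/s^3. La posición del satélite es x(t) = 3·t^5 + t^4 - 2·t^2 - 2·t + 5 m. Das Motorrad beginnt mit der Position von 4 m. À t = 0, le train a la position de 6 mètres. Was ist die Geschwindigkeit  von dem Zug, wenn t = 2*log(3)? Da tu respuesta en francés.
De l'équation de la vitesse v(t) = 3·exp(t/2), nous substituons t = 2*log(3) pour obtenir v = 9.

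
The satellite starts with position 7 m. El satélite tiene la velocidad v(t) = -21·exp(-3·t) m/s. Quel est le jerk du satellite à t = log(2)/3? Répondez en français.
En partant de la vitesse v(t) = -21·exp(-3·t), nous prenons 2 dérivées. La dérivée de la vitesse donne l'accélération: a(t) = 63·exp(-3·t). La dérivée de l'accélération donne le jerk: j(t) = -189·exp(-3·t). De l'équation du jerk j(t) = -189·exp(-3·t), nous substituons t = log(2)/3 pour obtenir j = -189/2.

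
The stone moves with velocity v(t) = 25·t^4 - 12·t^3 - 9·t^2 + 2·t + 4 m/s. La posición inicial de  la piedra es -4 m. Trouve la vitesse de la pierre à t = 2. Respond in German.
Wir haben die Geschwindigkeit v(t) = 25·t^4 - 12·t^3 - 9·t^2 + 2·t + 4. Durch Einsetzen von t = 2: v(2) = 276.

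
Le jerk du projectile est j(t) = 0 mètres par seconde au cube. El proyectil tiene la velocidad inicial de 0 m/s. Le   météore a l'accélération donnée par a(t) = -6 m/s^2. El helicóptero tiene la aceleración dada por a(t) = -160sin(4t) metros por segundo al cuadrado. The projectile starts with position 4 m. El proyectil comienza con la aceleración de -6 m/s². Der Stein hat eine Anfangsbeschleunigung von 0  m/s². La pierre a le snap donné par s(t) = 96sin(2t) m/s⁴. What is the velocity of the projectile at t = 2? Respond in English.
Starting from jerk j(t) = 0, we take 2 antiderivatives. The antiderivative of jerk, with a(0) = -6, gives acceleration: a(t) = -6. Finding the integral of a(t) and using v(0) = 0: v(t) = -6·t. Using v(t) = -6·t and substituting t = 2, we find v = -12.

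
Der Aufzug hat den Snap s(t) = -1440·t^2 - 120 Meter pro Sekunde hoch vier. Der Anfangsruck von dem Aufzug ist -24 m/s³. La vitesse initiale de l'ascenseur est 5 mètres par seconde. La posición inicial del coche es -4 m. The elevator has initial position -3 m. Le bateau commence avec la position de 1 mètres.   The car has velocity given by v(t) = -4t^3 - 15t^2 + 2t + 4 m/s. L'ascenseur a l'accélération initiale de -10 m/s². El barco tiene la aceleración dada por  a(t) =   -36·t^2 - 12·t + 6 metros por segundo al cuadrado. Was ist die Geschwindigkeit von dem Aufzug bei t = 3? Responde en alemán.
Wir müssen unsere Gleichung für den Snap s(t) = -1440·t^2 - 120 3-mal integrieren. Mit ∫s(t)dt und Anwendung von j(0) = -24, finden wir j(t) = -480·t^3 - 120·t - 24. Das Integral von dem Ruck ist die Beschleunigung. Mit a(0) = -10 erhalten wir a(t) = -120·t^4 - 60·t^2 - 24·t - 10. Mit ∫a(t)dt und Anwendung von v(0) = 5, finden wir v(t) = -24·t^5 - 20·t^3 - 12·t^2 - 10·t + 5. Aus der Gleichung für die Geschwindigkeit v(t) = -24·t^5 - 20·t^3 - 12·t^2 - 10·t + 5, setzen wir t = 3 ein und erhalten v = -6505.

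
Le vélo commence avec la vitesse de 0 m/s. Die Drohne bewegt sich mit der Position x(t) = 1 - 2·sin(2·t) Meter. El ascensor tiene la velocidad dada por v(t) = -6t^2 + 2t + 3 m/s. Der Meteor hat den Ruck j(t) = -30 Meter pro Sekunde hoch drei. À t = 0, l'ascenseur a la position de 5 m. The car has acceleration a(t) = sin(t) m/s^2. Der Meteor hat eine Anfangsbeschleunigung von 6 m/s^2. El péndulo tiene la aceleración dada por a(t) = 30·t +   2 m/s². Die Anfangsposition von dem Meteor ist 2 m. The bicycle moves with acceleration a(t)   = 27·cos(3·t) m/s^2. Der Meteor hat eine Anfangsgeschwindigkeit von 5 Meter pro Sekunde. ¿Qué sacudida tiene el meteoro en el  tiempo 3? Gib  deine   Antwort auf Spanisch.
Usando j(t) = -30 y sustituyendo t = 3, encontramos j = -30.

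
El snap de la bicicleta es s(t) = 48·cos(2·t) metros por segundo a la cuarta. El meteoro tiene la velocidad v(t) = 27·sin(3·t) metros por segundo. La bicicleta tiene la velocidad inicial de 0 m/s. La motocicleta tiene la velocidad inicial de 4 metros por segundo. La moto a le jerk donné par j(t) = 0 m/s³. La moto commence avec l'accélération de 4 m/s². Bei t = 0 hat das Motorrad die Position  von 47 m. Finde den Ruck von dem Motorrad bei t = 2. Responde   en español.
Usando j(t) = 0 y sustituyendo t = 2, encontramos j = 0.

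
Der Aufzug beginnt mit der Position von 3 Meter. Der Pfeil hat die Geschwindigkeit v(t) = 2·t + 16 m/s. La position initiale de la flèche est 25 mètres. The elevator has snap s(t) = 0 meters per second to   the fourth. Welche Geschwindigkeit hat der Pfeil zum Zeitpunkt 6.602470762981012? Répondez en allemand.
Mit v(t) = 2·t + 16 und Einsetzen von t = 6.602470762981012, finden wir v = 29.2049415259620.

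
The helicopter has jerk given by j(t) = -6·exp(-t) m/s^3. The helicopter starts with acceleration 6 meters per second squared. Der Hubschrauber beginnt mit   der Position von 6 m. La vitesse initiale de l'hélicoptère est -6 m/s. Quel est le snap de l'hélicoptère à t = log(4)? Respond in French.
En partant du jerk j(t) = -6·exp(-t), nous prenons 1 dérivée. En dérivant le jerk, nous obtenons le snap: s(t) = 6·exp(-t). Nous avons le snap s(t) = 6·exp(-t). En substituant t = log(4): s(log(4)) = 3/2.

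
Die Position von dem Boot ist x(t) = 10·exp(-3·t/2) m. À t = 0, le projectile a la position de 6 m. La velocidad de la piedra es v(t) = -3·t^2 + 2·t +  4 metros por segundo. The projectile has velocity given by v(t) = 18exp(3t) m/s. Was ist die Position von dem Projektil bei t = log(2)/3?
Um dies zu lösen, müssen wir 1 Integral unserer Gleichung für die Geschwindigkeit v(t) = 18·exp(3·t) finden. Durch Integration von der Geschwindigkeit und Verwendung der Anfangsbedingung x(0) = 6, erhalten wir x(t) = 6·exp(3·t). Aus der Gleichung für die Position x(t) = 6·exp(3·t), setzen wir t = log(2)/3 ein und erhalten x = 12.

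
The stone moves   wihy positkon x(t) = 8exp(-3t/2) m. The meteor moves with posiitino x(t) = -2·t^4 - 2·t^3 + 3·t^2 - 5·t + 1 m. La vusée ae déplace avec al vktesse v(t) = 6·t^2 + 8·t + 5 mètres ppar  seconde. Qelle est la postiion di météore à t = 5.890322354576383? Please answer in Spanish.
Usando x(t) = -2·t^4 - 2·t^3 + 3·t^2 - 5·t + 1 y sustituyendo t = 5.890322354576383, encontramos x = -2740.71455851406.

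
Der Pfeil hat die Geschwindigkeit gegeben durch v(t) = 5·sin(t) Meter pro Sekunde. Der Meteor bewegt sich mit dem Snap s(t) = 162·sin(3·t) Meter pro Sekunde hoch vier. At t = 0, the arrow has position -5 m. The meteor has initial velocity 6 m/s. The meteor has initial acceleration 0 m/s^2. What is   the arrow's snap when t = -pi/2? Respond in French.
Nous devons dériver notre équation de la vitesse v(t) = 5·sin(t) 3 fois. En prenant d/dt de v(t), nous trouvons a(t) = 5·cos(t). La dérivée de l'accélération donne le jerk: j(t) = -5·sin(t). En dérivant le jerk, nous obtenons le snap: s(t) = -5·cos(t). De l'équation du snap s(t) = -5·cos(t), nous substituons t = -pi/2 pour obtenir s = 0.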